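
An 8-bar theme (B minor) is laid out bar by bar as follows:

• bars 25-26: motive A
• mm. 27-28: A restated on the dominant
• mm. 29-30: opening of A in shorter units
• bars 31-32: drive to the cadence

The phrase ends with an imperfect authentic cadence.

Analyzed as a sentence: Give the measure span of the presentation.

The presentation of a sentence is the basic idea (mm. 25–26) plus its repetition (measures 27–28); the presentation is therefore mm. 25–28.

measures 25–28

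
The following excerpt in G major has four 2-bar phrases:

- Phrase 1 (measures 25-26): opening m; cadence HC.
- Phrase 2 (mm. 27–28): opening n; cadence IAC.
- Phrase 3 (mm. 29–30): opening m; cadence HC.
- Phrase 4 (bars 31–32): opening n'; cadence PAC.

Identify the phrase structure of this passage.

parallel double period

Four phrases in two halves: the first half (mm. 25-28) ends with an imperfect authentic cadence, the second (mm. 29-32) with a perfect authentic cadence — a large antecedent–consequent pair, i.e. a double period.
Phrase 3 begins with the same material as phrase 1, making it parallel.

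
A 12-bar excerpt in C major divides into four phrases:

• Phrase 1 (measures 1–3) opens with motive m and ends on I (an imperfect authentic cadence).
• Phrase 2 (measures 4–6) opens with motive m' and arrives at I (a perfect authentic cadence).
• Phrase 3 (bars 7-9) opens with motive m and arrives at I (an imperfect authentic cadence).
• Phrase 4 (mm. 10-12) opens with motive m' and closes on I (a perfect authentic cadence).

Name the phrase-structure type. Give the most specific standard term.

repeated period

The cadence pattern IAC–PAC–IAC–PAC is weak–strong twice, and phrases 3–4 restate phrases 1–2: a period heard twice, not a double period (which would end weakly at phrase 2).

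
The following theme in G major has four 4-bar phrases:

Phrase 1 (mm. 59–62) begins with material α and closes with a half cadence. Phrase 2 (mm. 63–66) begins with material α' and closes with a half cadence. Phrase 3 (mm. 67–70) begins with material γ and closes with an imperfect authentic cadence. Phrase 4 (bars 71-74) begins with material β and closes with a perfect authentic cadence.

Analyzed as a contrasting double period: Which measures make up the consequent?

In a double period the four phrases pair into a large antecedent (phrases 1–2, ending half cadence) and a large consequent (phrases 3–4, ending perfect authentic cadence). The consequent spans bars 67–74.

measures 67–74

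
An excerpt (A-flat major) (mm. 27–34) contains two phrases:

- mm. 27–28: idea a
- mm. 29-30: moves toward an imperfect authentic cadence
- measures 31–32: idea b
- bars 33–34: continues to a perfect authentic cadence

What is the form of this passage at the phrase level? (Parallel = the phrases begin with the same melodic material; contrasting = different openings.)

Phrase 1 ends with an imperfect authentic cadence (weaker) and phrase 2 with a perfect authentic cadence (stronger): antecedent + consequent = a period.
The two phrases open with different material (a / b), so the period is contrasting.

contrasting period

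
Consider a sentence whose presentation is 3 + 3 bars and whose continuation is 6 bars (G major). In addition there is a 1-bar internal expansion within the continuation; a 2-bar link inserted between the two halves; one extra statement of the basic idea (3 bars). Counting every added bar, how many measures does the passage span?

18 measures

Basic sentence: 3 + 3 + 6 = 12 bars.
12 (basic form) + 1 (internal expansion) + 2 (link) + 3 (extra statement) = 18.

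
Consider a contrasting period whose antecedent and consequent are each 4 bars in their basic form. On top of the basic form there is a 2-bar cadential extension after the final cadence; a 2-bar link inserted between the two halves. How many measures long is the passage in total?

Basic contrasting period: 4 + 4 = 8 bars.
8 (basic form) + 2 (cadential extension) + 2 (link) = 12.

12 measures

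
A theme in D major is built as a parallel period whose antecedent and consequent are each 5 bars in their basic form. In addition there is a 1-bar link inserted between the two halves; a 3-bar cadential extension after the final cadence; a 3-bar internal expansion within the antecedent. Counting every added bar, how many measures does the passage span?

17 measures

Basic parallel period: 5 + 5 = 10 bars.
10 (basic form) + 1 (link) + 3 (cadential extension) + 3 (internal expansion) = 17.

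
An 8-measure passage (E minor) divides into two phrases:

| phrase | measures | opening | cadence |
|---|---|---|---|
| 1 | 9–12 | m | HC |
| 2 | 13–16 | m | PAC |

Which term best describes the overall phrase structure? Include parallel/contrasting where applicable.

Phrase 1 ends with a half cadence (weaker) and phrase 2 with a perfect authentic cadence (stronger): antecedent + consequent = a period.
The two phrases open with the same material (m / m), so the period is parallel.

parallel period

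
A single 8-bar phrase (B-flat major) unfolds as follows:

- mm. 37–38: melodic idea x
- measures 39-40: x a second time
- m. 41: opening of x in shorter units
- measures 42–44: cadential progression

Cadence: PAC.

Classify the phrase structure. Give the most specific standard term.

Basic idea (bars 37–38) + its repetition (measures 39–40) form the presentation; fragmentation and cadence (bars 41–44) form the continuation — the 8-bar whole is a sentence.

sentence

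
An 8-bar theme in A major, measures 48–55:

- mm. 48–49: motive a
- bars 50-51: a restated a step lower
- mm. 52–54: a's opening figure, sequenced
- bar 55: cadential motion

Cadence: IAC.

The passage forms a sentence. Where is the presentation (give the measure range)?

The presentation of a sentence is the basic idea (mm. 48–49) plus its repetition (measures 50-51); the presentation is therefore mm. 48-51.

measures 48–51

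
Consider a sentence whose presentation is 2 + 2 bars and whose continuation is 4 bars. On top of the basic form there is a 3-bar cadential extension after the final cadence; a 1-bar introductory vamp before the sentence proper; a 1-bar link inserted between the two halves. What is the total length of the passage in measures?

Basic sentence: 2 + 2 + 4 = 8 bars.
8 (basic form) + 3 (cadential extension) + 1 (introduction) + 1 (link) = 13.

13 measures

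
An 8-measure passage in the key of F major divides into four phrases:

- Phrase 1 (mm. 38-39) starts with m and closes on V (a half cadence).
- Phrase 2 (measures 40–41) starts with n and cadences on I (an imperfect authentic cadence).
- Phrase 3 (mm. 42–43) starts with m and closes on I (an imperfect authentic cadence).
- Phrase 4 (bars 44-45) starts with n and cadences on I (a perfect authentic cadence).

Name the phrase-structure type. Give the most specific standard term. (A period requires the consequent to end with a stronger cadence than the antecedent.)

Four phrases in two halves: the first half (bars 38–41) ends with an imperfect authentic cadence, the second (bars 42-45) with a perfect authentic cadence — a large antecedent–consequent pair, i.e. a double period.
Phrase 3 begins with the same material as phrase 1, making it parallel.

parallel double period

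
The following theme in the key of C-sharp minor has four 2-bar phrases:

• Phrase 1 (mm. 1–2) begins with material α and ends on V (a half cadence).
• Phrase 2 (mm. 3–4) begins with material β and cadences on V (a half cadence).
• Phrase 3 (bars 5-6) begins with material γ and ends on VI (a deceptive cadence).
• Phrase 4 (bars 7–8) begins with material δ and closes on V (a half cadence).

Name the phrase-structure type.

phrase group

Phrase 4 ends with a half cadence, no stronger than phrase 2's half cadence, so the four phrases do not form a double period; nor do phrases 3–4 duplicate 1–2, so it is not a repeated period. With no phrase reaching a conclusive cadence, the passage is a phrase group.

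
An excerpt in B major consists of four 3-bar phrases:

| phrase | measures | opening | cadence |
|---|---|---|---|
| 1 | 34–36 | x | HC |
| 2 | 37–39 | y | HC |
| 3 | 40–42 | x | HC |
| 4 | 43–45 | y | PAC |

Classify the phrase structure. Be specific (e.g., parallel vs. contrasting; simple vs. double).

Four phrases in two halves: the first half (bars 34–39) ends with a half cadence, the second (measures 40–45) with a perfect authentic cadence — a large antecedent–consequent pair, i.e. a double period.
Phrase 3 begins with the same material as phrase 1, making it parallel.

parallel double period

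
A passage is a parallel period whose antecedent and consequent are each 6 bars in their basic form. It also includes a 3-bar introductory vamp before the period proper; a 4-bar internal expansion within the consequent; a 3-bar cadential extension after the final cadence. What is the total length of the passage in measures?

Basic parallel period: 6 + 6 = 12 bars.
12 (basic form) + 3 (introduction) + 4 (internal expansion) + 3 (cadential extension) = 22.

22 measures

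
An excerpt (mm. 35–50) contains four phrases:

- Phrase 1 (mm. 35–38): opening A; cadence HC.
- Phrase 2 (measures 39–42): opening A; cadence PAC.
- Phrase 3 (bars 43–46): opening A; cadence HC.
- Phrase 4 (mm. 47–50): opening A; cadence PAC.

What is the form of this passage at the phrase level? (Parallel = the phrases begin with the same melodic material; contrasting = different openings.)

The cadence pattern HC–PAC–HC–PAC is weak–strong twice, and phrases 3–4 restate phrases 1–2: a period heard twice, not a double period (which would end weakly at phrase 2).

repeated period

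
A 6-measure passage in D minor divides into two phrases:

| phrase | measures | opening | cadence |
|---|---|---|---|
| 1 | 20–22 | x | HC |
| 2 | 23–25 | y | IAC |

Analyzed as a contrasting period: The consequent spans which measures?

The antecedent is the phrase ending with the weaker cadence (half cadence, phrase 1) and the consequent the one ending more conclusively (imperfect authentic cadence, phrase 2); the consequent is mm. 23–25.

measures 23–25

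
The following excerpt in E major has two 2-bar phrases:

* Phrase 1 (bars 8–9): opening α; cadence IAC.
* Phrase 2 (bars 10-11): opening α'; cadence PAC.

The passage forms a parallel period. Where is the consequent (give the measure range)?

measures 10–11

The antecedent is the phrase ending with the weaker cadence (imperfect authentic cadence, phrase 1) and the consequent the one ending more conclusively (perfect authentic cadence, phrase 2); the consequent is mm. 10-11.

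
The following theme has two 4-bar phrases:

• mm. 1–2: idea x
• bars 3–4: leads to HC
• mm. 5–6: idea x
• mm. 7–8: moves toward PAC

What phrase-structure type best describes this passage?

Phrase 1 ends with a half cadence (weaker) and phrase 2 with a perfect authentic cadence (stronger): antecedent + consequent = a period.
The two phrases open with the same material (x / x), so the period is parallel.

parallel period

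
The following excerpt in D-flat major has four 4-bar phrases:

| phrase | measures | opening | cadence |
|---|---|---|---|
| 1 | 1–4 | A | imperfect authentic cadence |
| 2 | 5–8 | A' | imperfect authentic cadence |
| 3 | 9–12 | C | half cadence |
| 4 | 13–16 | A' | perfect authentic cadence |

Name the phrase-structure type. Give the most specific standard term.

Four phrases in two halves: the first half (mm. 1–8) ends with an imperfect authentic cadence, the second (measures 9–16) with a perfect authentic cadence — a large antecedent–consequent pair, i.e. a double period.
Phrase 3 begins with different material from phrase 1, making it contrasting.

contrasting double period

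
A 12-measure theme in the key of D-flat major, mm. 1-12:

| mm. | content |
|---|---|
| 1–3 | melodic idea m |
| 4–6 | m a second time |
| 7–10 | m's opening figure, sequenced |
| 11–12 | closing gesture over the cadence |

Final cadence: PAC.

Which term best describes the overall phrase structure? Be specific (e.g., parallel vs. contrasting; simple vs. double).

Basic idea (mm. 1–3) + its repetition (mm. 4–6) form the presentation; fragmentation and cadence (mm. 7–12) form the continuation — the 12-bar whole is a sentence.

sentence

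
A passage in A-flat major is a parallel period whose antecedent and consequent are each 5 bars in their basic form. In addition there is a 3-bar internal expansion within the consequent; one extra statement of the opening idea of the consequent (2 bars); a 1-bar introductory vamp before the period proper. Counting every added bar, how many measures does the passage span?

16 measures

Basic parallel period: 5 + 5 = 10 bars.
10 (basic form) + 3 (internal expansion) + 2 (extra statement) + 1 (introduction) = 16.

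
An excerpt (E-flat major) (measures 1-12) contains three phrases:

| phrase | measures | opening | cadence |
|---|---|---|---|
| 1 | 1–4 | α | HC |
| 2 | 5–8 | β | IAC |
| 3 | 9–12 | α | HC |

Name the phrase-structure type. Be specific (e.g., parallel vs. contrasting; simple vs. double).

phrase group

The final phrase closes with a half cadence, which is not stronger than the preceding imperfect authentic cadence; the 3 phrases lack an overall antecedent–consequent design and so form a phrase group.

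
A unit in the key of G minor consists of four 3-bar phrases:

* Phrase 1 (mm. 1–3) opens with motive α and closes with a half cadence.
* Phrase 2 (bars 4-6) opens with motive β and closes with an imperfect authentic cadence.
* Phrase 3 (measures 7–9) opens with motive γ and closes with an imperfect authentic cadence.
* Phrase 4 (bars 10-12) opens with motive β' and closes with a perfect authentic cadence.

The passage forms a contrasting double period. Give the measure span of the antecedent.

In a double period the first pair of phrases (ending imperfect authentic cadence) is the large antecedent and the second pair (ending perfect authentic cadence) is the large consequent; the antecedent is measures 1–6.

measures 1–6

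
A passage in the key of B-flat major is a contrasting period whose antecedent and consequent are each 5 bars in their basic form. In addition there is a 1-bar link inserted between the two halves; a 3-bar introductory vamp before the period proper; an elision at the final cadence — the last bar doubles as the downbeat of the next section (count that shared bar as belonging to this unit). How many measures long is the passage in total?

14 measures

Basic contrasting period: 5 + 5 = 10 bars.
10 (basic form) + 1 (link) + 3 (introduction) = 14.
The elision shares a bar with the next section but does not change this unit's count.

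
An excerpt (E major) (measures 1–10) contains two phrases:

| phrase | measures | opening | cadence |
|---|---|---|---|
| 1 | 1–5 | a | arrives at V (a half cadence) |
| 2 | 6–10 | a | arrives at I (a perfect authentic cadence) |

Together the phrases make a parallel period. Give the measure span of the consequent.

measures 6–10

The phrase ending with the weaker cadence (half cadence) is the antecedent; the one ending more conclusively (perfect authentic cadence) is the consequent. The consequent is measures 6–10.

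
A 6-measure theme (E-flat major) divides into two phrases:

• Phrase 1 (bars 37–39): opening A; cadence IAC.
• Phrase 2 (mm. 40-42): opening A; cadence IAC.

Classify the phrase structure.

repeated phrase

Both phrases have the same opening (A) and the same cadence (imperfect authentic cadence): the second is a restatement, not a consequent, so this is a repeated phrase rather than a period.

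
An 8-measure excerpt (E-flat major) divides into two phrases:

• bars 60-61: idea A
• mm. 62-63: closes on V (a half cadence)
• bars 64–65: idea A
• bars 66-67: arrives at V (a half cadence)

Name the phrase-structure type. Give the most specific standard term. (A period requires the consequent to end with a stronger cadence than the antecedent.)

Both phrases have the same opening (A) and the same cadence (half cadence): the second is a restatement, not a consequent, so this is a repeated phrase rather than a period.

repeated phrase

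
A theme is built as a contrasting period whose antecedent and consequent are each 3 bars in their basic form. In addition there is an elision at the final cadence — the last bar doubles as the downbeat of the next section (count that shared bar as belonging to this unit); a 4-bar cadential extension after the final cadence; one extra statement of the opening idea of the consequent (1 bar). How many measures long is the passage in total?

Basic contrasting period: 3 + 3 = 6 bars.
6 (basic form) + 4 (cadential extension) + 1 (extra statement) = 11.
The elision shares a bar with the next section but does not change this unit's count.

11 measures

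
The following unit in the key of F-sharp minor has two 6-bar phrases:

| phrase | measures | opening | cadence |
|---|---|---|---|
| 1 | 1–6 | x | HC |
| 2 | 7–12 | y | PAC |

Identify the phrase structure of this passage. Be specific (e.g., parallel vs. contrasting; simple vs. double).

Phrase 1 ends with a half cadence (weaker) and phrase 2 with a perfect authentic cadence (stronger): antecedent + consequent = a period.
The two phrases open with different material (x / y), so the period is contrasting.

contrasting period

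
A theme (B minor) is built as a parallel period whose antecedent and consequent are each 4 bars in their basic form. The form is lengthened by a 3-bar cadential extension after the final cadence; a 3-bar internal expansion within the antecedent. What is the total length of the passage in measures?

14 measures

Basic parallel period: 4 + 4 = 8 bars.
8 (basic form) + 3 (cadential extension) + 3 (internal expansion) = 14.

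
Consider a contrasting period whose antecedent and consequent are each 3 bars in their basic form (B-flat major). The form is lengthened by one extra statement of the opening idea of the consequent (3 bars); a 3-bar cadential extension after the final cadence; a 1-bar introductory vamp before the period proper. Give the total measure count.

13 measures

Basic contrasting period: 3 + 3 = 6 bars.
6 (basic form) + 3 (extra statement) + 3 (cadential extension) + 1 (introduction) = 13.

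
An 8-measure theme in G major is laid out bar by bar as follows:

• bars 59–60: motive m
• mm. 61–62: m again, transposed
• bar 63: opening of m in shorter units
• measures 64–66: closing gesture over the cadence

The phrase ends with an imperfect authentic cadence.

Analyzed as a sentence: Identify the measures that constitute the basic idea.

The presentation of a sentence is the basic idea (mm. 59–60) plus its repetition (measures 61-62); the basic idea is therefore mm. 59-60.

measures 59–60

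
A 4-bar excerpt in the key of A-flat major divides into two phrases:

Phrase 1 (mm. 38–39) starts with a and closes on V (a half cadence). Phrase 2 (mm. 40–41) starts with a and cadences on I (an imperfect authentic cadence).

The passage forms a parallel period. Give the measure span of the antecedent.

measures 38–39

The antecedent is the phrase ending with the weaker cadence (half cadence, phrase 1) and the consequent the one ending more conclusively (imperfect authentic cadence, phrase 2); the antecedent is measures 38–39.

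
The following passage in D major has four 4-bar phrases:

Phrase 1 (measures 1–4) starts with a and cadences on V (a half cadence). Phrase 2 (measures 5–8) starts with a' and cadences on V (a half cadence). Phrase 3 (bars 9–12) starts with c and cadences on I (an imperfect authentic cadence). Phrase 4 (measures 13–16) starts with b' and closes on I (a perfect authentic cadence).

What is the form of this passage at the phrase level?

contrasting double period

Four phrases in two halves: the first half (bars 1-8) ends with a half cadence, the second (mm. 9–16) with a perfect authentic cadence — a large antecedent–consequent pair, i.e. a double period.
Phrase 3 begins with different material from phrase 1, making it contrasting.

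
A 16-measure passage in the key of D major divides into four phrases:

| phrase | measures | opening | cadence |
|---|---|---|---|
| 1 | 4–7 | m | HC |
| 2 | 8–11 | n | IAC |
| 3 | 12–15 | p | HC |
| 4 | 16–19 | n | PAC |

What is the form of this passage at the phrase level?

contrasting double period

Four phrases in two halves: the first half (measures 4–11) ends with an imperfect authentic cadence, the second (bars 12–19) with a perfect authentic cadence — a large antecedent–consequent pair, i.e. a double period.
Phrase 3 begins with different material from phrase 1, making it contrasting.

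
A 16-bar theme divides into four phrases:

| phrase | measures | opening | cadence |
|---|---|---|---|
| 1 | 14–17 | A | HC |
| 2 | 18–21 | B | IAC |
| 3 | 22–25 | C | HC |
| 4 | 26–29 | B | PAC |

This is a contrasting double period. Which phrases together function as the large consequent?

In a double period the first pair of phrases (ending imperfect authentic cadence) is the large antecedent and the second pair (ending perfect authentic cadence) is the large consequent; the consequent is phrases 3 and 4.

phrases 3 and 4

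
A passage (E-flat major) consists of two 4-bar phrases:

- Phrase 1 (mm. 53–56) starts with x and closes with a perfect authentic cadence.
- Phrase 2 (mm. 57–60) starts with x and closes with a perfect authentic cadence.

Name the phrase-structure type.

repeated phrase

Both phrases have the same opening (x) and the same cadence (perfect authentic cadence): the second is a restatement, not a consequent, so this is a repeated phrase rather than a period.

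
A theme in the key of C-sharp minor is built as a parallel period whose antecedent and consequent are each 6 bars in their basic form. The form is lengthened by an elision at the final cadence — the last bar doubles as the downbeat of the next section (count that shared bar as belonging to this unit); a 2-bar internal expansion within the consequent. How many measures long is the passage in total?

Basic parallel period: 6 + 6 = 12 bars.
12 (basic form) + 2 (internal expansion) = 14.
The elision shares a bar with the next section but does not change this unit's count.

14 measures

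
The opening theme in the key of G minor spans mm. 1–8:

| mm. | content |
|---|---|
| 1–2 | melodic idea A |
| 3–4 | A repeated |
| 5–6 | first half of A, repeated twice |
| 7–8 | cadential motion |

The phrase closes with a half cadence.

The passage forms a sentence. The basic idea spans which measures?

The presentation of a sentence is the basic idea (mm. 1–2) plus its repetition (mm. 3-4); the basic idea is therefore measures 1–2.

measures 1–2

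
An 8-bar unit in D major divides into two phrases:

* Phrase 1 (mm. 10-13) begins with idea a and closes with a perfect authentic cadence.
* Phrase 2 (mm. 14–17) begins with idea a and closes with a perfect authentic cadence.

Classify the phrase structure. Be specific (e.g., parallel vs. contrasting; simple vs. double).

repeated phrase

Both phrases have the same opening (a) and the same cadence (perfect authentic cadence): the second is a restatement, not a consequent, so this is a repeated phrase rather than a period.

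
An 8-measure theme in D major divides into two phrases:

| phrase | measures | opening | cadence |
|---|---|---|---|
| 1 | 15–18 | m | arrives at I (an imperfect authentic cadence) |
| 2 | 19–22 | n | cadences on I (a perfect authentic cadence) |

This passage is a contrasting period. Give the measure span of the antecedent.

measures 15–18

The antecedent is the phrase ending with the weaker cadence (imperfect authentic cadence, phrase 1) and the consequent the one ending more conclusively (perfect authentic cadence, phrase 2); the antecedent is mm. 15–18.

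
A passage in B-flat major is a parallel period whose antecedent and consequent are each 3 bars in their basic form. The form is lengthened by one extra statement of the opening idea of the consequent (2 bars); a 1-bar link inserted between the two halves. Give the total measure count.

Basic parallel period: 3 + 3 = 6 bars.
6 (basic form) + 2 (extra statement) + 1 (link) = 9.

9 measures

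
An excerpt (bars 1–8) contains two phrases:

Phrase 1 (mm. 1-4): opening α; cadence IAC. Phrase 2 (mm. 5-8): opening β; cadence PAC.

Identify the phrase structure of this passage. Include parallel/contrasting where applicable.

contrasting period

Phrase 1 ends with an imperfect authentic cadence (weaker) and phrase 2 with a perfect authentic cadence (stronger): antecedent + consequent = a period.
The two phrases open with different material (α / β), so the period is contrasting.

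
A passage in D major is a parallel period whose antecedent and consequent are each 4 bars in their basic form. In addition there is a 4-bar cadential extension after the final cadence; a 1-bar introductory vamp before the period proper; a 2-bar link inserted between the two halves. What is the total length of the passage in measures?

15 measures

Basic parallel period: 4 + 4 = 8 bars.
8 (basic form) + 4 (cadential extension) + 1 (introduction) + 2 (link) = 15.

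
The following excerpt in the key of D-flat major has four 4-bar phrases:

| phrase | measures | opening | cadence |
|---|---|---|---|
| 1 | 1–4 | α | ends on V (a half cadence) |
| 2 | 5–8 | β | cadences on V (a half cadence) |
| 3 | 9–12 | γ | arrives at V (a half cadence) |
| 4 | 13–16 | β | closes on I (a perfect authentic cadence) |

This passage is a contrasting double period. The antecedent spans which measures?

measures 1–8

In a double period the four phrases pair into a large antecedent (phrases 1–2, ending half cadence) and a large consequent (phrases 3–4, ending perfect authentic cadence). The antecedent spans bars 1–8.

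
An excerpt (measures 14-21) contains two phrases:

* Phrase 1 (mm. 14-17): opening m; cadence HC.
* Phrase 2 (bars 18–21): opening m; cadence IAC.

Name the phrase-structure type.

parallel period

Phrase 1 ends with a half cadence (weaker) and phrase 2 with an imperfect authentic cadence (stronger): antecedent + consequent = a period.
The two phrases open with the same material (m / m), so the period is parallel.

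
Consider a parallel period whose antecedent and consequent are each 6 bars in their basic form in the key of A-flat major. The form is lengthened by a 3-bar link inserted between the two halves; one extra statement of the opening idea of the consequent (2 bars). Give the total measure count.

17 measures

Basic parallel period: 6 + 6 = 12 bars.
12 (basic form) + 3 (link) + 2 (extra statement) = 17.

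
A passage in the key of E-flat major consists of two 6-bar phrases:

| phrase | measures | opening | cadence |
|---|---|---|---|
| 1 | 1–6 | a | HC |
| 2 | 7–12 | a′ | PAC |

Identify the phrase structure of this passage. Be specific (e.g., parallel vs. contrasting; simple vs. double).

Phrase 1 ends with a half cadence (weaker) and phrase 2 with a perfect authentic cadence (stronger): antecedent + consequent = a period.
The two phrases open with the same material (a / a′), so the period is parallel.

parallel period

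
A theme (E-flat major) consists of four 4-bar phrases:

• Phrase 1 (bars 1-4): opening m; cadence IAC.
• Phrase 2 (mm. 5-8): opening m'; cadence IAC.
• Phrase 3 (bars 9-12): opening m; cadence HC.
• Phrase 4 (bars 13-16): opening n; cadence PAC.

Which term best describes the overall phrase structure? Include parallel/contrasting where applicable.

parallel double period

Four phrases in two halves: the first half (measures 1–8) ends with an imperfect authentic cadence, the second (measures 9–16) with a perfect authentic cadence — a large antecedent–consequent pair, i.e. a double period.
Phrase 3 begins with the same material as phrase 1, making it parallel.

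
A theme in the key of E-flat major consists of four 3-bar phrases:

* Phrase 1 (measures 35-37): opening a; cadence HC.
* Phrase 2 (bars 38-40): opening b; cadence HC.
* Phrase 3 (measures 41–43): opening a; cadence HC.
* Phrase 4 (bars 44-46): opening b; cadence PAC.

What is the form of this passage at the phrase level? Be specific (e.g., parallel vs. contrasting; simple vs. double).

parallel double period

Four phrases in two halves: the first half (mm. 35–40) ends with a half cadence, the second (bars 41-46) with a perfect authentic cadence — a large antecedent–consequent pair, i.e. a double period.
Phrase 3 begins with the same material as phrase 1, making it parallel.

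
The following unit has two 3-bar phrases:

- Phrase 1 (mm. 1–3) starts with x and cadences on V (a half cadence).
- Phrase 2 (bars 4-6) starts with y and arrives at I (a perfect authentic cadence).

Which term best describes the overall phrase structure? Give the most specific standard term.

Phrase 1 ends with a half cadence (weaker) and phrase 2 with a perfect authentic cadence (stronger): antecedent + consequent = a period.
The two phrases open with different material (x / y), so the period is contrasting.

contrasting period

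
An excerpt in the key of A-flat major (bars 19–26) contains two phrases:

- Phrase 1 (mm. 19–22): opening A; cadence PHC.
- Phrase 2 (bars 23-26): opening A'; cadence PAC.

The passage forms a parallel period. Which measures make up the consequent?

measures 23–26

The phrase ending with the weaker cadence (Phrygian half cadence) is the antecedent; the one ending more conclusively (perfect authentic cadence) is the consequent. The consequent is measures 23–26.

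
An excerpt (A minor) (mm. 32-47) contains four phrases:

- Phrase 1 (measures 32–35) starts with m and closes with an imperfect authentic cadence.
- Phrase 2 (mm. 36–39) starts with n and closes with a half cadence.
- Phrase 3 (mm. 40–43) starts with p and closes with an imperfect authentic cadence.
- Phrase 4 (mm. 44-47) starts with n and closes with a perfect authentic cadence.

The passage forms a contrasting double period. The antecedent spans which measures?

measures 32–39

In a double period the four phrases pair into a large antecedent (phrases 1–2, ending half cadence) and a large consequent (phrases 3–4, ending perfect authentic cadence). The antecedent spans bars 32–39.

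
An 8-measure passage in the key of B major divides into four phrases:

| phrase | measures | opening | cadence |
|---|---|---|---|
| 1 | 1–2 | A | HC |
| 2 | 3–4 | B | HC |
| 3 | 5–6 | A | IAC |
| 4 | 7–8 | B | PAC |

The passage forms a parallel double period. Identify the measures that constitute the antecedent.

measures 1–4

In a double period the four phrases pair into a large antecedent (phrases 1–2, ending half cadence) and a large consequent (phrases 3–4, ending perfect authentic cadence). The antecedent spans measures 1–4.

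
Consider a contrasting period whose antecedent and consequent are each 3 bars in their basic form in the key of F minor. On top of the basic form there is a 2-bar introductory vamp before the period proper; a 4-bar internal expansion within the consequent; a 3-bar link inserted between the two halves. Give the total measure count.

Basic contrasting period: 3 + 3 = 6 bars.
6 (basic form) + 2 (introduction) + 4 (internal expansion) + 3 (link) = 15.

15 measures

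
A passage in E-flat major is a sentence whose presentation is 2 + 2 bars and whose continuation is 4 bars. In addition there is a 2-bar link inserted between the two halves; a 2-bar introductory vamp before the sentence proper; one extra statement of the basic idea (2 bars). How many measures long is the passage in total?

14 measures

Basic sentence: 2 + 2 + 4 = 8 bars.
8 (basic form) + 2 (link) + 2 (introduction) + 2 (extra statement) = 14.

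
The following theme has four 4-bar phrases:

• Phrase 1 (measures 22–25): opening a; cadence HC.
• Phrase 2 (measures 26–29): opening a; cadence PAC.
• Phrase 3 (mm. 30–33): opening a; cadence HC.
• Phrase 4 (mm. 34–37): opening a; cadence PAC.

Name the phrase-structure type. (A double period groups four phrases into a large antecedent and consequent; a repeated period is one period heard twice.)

The cadence pattern HC–PAC–HC–PAC is weak–strong twice, and phrases 3–4 restate phrases 1–2: a period heard twice, not a double period (which would end weakly at phrase 2).

repeated period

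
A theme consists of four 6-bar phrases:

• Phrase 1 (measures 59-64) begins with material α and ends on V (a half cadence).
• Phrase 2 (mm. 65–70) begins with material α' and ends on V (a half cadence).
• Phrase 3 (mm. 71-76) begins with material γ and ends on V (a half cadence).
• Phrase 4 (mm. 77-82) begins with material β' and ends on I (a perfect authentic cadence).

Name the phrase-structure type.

contrasting double period

Four phrases in two halves: the first half (measures 59–70) ends with a half cadence, the second (mm. 71-82) with a perfect authentic cadence — a large antecedent–consequent pair, i.e. a double period.
Phrase 3 begins with different material from phrase 1, making it contrasting.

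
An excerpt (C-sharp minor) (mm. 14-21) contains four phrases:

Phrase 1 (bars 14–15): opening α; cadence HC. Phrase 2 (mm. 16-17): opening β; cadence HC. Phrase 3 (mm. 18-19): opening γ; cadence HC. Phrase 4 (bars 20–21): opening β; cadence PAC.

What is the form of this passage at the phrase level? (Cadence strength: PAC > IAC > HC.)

Four phrases in two halves: the first half (mm. 14–17) ends with a half cadence, the second (measures 18–21) with a perfect authentic cadence — a large antecedent–consequent pair, i.e. a double period.
Phrase 3 begins with different material from phrase 1, making it contrasting.

contrasting double period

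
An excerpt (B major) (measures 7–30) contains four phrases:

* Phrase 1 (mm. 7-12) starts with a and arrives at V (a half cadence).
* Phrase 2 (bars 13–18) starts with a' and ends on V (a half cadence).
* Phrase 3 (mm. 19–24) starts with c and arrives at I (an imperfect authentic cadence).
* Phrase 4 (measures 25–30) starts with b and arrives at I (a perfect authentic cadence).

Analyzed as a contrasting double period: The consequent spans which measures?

measures 19–30

In a double period the four phrases pair into a large antecedent (phrases 1–2, ending half cadence) and a large consequent (phrases 3–4, ending perfect authentic cadence). The consequent spans measures 19-30.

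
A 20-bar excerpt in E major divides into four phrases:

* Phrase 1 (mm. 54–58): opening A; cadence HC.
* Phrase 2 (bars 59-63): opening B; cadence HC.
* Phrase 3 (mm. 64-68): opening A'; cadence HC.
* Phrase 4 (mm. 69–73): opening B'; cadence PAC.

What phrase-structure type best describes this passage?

parallel double period

Four phrases in two halves: the first half (measures 54-63) ends with a half cadence, the second (mm. 64–73) with a perfect authentic cadence — a large antecedent–consequent pair, i.e. a double period.
Phrase 3 begins with the same material as phrase 1, making it parallel.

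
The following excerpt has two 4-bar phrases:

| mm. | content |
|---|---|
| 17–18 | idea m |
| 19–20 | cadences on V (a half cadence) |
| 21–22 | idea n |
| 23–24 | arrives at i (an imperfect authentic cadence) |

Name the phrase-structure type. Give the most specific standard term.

Phrase 1 ends with a half cadence (weaker) and phrase 2 with an imperfect authentic cadence (stronger): antecedent + consequent = a period.
The two phrases open with different material (m / n), so the period is contrasting.

contrasting period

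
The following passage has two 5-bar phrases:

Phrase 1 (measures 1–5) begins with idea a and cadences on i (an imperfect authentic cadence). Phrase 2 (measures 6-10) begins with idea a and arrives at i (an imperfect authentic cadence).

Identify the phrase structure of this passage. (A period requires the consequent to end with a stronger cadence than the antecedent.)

repeated phrase

Both phrases have the same opening (a) and the same cadence (imperfect authentic cadence): the second is a restatement, not a consequent, so this is a repeated phrase rather than a period.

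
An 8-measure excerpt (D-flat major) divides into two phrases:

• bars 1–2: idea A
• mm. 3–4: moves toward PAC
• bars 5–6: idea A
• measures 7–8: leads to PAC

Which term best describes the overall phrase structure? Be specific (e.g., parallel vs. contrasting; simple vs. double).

Both phrases have the same opening (A) and the same cadence (perfect authentic cadence): the second is a restatement, not a consequent, so this is a repeated phrase rather than a period.

repeated phrase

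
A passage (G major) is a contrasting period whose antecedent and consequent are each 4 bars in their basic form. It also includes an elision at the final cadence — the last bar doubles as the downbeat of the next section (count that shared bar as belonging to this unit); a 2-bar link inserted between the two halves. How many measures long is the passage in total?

10 measures

Basic contrasting period: 4 + 4 = 8 bars.
8 (basic form) + 2 (link) = 10.
The elision shares a bar with the next section but does not change this unit's count.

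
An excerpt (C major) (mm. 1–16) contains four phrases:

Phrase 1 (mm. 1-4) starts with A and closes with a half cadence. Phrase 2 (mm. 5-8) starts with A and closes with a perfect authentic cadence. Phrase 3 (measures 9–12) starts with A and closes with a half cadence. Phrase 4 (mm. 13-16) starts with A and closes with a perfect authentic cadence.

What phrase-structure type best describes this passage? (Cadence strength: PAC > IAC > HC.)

The cadence pattern HC–PAC–HC–PAC is weak–strong twice, and phrases 3–4 restate phrases 1–2: a period heard twice, not a double period (which would end weakly at phrase 2).

repeated period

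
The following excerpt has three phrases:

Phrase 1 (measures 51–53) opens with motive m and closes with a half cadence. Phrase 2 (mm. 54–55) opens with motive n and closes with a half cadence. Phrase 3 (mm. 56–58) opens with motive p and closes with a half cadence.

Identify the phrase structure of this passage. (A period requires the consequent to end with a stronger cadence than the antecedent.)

phrase group

The final phrase closes with a half cadence, which is not stronger than the preceding half cadence; the 3 phrases lack an overall antecedent–consequent design and so form a phrase group.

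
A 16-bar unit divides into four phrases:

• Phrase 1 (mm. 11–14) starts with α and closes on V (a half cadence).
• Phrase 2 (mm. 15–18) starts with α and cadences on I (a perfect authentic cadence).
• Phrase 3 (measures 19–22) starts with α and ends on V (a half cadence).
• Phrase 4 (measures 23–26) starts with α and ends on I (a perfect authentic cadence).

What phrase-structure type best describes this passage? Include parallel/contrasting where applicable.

repeated period

The cadence pattern HC–PAC–HC–PAC is weak–strong twice, and phrases 3–4 restate phrases 1–2: a period heard twice, not a double period (which would end weakly at phrase 2).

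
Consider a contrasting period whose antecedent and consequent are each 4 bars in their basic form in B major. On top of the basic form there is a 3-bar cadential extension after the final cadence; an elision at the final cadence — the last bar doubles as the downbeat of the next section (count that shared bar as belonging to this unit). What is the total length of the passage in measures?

Basic contrasting period: 4 + 4 = 8 bars.
8 (basic form) + 3 (cadential extension) = 11.
The elision shares a bar with the next section but does not change this unit's count.

11 measures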